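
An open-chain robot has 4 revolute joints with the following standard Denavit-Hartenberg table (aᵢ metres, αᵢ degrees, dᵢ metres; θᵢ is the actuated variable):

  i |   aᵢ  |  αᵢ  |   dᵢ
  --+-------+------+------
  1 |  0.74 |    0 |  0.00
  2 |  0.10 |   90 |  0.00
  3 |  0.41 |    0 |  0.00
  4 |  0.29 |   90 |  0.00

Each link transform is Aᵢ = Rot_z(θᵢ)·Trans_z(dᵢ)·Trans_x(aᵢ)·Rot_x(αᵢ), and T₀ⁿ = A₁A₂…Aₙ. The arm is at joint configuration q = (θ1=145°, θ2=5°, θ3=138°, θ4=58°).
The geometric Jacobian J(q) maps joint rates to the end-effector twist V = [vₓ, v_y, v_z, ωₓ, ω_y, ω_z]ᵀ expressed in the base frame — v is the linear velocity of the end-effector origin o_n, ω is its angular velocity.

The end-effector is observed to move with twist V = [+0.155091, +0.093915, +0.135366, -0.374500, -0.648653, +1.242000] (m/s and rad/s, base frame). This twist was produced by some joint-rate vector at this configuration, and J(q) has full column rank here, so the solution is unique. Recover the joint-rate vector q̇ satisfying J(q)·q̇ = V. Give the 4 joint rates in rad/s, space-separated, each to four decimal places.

0.5990 0.6430 0.2410 -0.9900

o_n = [-0.1875, 0.1827, 0.1944]
J₁: ẑ×o_n = [-0.1827, -0.1875, 0.0000], ω = ẑ
J2: z=[0.0000, 0.0000, 1.0000] o=[-0.6062, 0.4244, 0.0000] → [0.2417, 0.4187, -0.0000, 0.0000, 0.0000, 1.0000]
J3: z=[0.5000, 0.8660, 0.0000] o=[-0.6928, 0.4744, 0.0000] → [0.1684, -0.0972, -0.5835, 0.5000, 0.8660, 0.0000]
J4: z=[0.5000, 0.8660, 0.0000] o=[-0.4289, 0.3221, 0.2743] → [-0.0692, 0.0400, -0.2788, 0.5000, 0.8660, 0.0000]
q̇ = J⁺·V = [0.5990, 0.6430, 0.2410, -0.9900]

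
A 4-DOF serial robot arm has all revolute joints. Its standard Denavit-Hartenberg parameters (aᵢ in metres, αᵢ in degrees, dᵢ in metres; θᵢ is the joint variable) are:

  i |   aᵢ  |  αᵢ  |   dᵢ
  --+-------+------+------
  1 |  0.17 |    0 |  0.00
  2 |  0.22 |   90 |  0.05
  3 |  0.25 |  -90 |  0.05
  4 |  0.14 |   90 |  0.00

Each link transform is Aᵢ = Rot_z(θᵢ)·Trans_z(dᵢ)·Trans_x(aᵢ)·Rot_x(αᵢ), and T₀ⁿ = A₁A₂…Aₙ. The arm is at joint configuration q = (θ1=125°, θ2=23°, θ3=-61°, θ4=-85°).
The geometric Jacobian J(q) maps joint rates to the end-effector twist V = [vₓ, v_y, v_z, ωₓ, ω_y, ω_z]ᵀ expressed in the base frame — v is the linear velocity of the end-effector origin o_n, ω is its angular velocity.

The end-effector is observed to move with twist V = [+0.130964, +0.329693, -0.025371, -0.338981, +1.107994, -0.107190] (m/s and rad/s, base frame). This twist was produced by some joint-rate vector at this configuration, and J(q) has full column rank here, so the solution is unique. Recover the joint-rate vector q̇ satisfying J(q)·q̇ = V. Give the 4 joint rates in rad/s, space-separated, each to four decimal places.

o_n = [-0.2915, 0.4839, -0.1793]
J₁: ẑ×o_n = [-0.4839, -0.2915, 0.0000], ω = ẑ
J2: z=[0.0000, 0.0000, 1.0000] o=[-0.0975, 0.1393, 0.0000] → [-0.3446, -0.1940, 0.0000, 0.0000, 0.0000, 1.0000]
J3: z=[0.5299, 0.8480, 0.0000] o=[-0.2841, 0.2558, 0.0500] → [-0.1945, 0.1215, 0.1271, 0.5299, 0.8480, 0.0000]
J4: z=[-0.7417, 0.4635, 0.4848] o=[-0.3604, 0.3625, -0.1687] → [-0.0638, 0.0255, -0.1220, -0.7417, 0.4635, 0.4848]
q̇ = J⁺·V = [-0.9950, 0.4030, 0.7600, 1.0000]

-0.9950 0.4030 0.7600 1.0000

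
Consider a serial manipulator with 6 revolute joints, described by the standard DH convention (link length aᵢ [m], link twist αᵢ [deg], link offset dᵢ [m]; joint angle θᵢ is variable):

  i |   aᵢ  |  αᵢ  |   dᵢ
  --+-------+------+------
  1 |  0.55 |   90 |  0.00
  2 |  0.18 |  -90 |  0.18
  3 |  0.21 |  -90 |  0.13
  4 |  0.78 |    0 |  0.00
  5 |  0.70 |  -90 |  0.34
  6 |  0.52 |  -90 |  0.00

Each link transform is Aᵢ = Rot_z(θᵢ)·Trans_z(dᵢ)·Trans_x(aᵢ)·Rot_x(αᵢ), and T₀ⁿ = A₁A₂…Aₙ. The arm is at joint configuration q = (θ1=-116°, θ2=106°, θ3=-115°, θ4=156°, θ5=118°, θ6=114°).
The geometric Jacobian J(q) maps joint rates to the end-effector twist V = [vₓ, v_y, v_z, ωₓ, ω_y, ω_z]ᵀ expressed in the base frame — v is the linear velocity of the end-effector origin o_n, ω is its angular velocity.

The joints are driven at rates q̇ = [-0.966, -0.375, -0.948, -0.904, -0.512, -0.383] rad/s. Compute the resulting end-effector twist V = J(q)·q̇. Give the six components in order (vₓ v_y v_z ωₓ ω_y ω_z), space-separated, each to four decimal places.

o_n = [0.1874, -0.3040, 0.1630]
J₁: ẑ×o_n = [0.3040, 0.1874, -0.0000], ω = ẑ
J2: z=[-0.8988, 0.4384, 0.0000] o=[-0.2411, -0.4943, 0.0000] → [0.0715, 0.1465, -0.3589, -0.8988, 0.4384, 0.0000]
J3: z=[0.4214, 0.8640, -0.2756] o=[-0.3811, -0.3708, 0.1730] → [0.0097, -0.1525, -0.4630, 0.4214, 0.8640, -0.2756]
J4: z=[-0.2703, 0.4098, 0.8712] o=[-0.5081, -0.1971, 0.0519] → [0.1387, 0.6360, -0.2561, -0.2703, 0.4098, 0.8712]
J5: z=[-0.2703, 0.4098, 0.8712] o=[-0.0250, -0.6797, 0.4288] → [-0.4362, 0.1131, -0.1886, -0.2703, 0.4098, 0.8712]
J6: z=[-0.8929, 0.2316, -0.3860] o=[0.1351, 0.0773, 0.5127] → [-0.2282, -0.3325, 0.3283, -0.8929, 0.2316, -0.3860]
V = J·q̇ = [-0.1444, -0.5969, 0.7758, 0.6624, -1.6524, -1.7905]

-0.1444 -0.5969 0.7758 0.6624 -1.6524 -1.7905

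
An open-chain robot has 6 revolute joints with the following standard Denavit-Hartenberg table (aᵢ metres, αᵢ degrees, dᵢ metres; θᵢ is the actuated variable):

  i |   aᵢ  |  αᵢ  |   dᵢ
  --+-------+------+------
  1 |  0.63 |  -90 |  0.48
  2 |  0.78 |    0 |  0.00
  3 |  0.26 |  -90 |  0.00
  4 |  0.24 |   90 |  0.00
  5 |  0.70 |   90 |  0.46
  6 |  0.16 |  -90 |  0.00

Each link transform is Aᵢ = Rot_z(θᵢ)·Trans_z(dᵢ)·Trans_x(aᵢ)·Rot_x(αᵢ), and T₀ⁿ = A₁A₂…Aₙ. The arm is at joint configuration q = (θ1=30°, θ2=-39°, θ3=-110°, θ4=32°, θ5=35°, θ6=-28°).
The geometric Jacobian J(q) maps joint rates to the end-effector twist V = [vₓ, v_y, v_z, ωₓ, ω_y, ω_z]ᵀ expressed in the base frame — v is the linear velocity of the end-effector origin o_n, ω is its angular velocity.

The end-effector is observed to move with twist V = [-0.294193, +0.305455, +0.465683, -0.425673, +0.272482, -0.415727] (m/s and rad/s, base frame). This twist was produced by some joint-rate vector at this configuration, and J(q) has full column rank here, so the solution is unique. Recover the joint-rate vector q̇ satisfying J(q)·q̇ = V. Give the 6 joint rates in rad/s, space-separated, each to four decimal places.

-0.3350 -0.5710 0.4450 -0.4330 0.5710 -0.2980

o_n = [0.4394, 0.0621, 2.0293]
J₁: ẑ×o_n = [-0.0621, 0.4394, 0.0000], ω = ẑ
J2: z=[-0.5000, 0.8660, 0.0000] o=[0.5456, 0.3150, 0.4800] → [1.3417, 0.7746, 0.2184, -0.5000, 0.8660, 0.0000]
J3: z=[-0.5000, 0.8660, 0.0000] o=[1.0706, 0.6181, 0.9709] → [0.9166, 0.5292, 0.8246, -0.5000, 0.8660, 0.0000]
J4: z=[0.4460, 0.2575, 0.8572] o=[0.8776, 0.5067, 1.1048] → [0.6192, -0.7879, -0.0855, 0.4460, 0.2575, 0.8572]
J5: z=[-0.8174, 0.5073, 0.2729] o=[0.7901, 0.3093, 1.2096] → [0.4833, 0.5743, 0.3799, -0.8174, 0.5073, 0.2729]
J6: z=[-0.5745, -0.6826, -0.4516] o=[0.3841, 0.1745, 1.9298] → [-0.1187, 0.0322, 0.1024, -0.5745, -0.6826, -0.4516]
q̇ = J⁺·V = [-0.3350, -0.5710, 0.4450, -0.4330, 0.5710, -0.2980]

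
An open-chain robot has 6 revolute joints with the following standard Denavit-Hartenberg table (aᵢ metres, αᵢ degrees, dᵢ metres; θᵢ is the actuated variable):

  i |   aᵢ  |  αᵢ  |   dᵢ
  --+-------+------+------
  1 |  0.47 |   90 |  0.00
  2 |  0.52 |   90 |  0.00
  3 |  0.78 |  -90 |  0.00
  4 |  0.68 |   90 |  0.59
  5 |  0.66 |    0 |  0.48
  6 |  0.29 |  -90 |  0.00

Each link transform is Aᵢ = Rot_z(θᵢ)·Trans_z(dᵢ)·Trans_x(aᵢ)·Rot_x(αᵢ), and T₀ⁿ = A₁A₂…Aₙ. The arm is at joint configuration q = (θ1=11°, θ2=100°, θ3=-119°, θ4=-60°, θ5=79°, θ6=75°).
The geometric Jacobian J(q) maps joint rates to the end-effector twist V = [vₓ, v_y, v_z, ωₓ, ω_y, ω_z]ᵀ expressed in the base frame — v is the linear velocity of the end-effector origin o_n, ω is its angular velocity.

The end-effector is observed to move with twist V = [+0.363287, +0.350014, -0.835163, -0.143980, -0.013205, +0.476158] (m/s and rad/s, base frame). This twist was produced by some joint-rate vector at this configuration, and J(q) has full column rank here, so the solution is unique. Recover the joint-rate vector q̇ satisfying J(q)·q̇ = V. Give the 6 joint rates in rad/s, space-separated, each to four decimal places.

o_n = [0.6778, 1.3734, 1.5074]
J₁: ẑ×o_n = [-1.3734, 0.6778, 0.0000], ω = ẑ
J2: z=[0.1908, -0.9816, 0.0000] o=[0.4614, 0.0897, 0.0000] → [-1.4797, -0.2876, 0.4574, 0.1908, -0.9816, 0.0000]
J3: z=[0.9667, 0.1879, 0.1736] o=[0.3727, 0.0725, 0.5121] → [-0.0389, -0.9092, 1.2003, 0.9667, 0.1879, 0.1736]
J4: z=[-0.2416, 0.4469, 0.8613] o=[0.3070, 0.7546, 0.1397] → [0.0783, 0.6498, -0.3152, -0.2416, 0.4469, 0.8613]
J5: z=[0.5563, -0.6635, 0.5003] o=[0.7051, 1.4264, 0.5878] → [-0.5836, -0.5252, -0.0476, 0.5563, -0.6635, 0.5003]
J6: z=[0.5563, -0.6635, 0.5003] o=[0.9158, 1.4730, 1.3749] → [-0.0381, -0.1928, -0.2133, 0.5563, -0.6635, 0.5003]
q̇ = J⁺·V = [0.0260, -0.4530, -0.4160, 0.1970, 0.5060, 0.1990]

0.0260 -0.4530 -0.4160 0.1970 0.5060 0.1990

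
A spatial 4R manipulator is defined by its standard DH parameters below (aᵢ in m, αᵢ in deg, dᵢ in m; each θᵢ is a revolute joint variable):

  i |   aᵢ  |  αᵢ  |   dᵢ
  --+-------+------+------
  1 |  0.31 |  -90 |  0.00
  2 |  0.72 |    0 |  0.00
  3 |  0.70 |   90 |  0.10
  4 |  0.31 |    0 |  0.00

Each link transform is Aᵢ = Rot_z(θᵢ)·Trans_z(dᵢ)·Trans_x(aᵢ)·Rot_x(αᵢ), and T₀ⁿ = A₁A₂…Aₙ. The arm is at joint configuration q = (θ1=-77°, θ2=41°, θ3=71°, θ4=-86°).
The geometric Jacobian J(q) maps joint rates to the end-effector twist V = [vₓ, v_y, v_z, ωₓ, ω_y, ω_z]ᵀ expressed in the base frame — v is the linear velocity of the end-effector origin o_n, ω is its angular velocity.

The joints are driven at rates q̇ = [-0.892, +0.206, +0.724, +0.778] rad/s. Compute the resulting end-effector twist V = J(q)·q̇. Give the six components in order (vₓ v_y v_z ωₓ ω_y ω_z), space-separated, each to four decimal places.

o_n = [-0.0727, -0.6152, -1.1414]
J₁: ẑ×o_n = [0.6152, -0.0727, 0.0000], ω = ẑ
J2: z=[0.9744, 0.2250, 0.0000] o=[0.0697, -0.3021, 0.0000] → [-0.2568, 1.1122, -0.2731, 0.9744, 0.2250, 0.0000]
J3: z=[0.9744, 0.2250, 0.0000] o=[0.1920, -0.8315, -0.4724] → [-0.1505, 0.6519, 0.2703, 0.9744, 0.2250, 0.0000]
J4: z=[0.2086, -0.9034, -0.3746] o=[0.2304, -0.5535, -1.1214] → [-0.0050, 0.1177, -0.2867, 0.2086, -0.9034, -0.3746]
V = J·q̇ = [-0.7145, 0.8576, -0.0836, 1.0684, -0.4937, -1.1834]

-0.7145 0.8576 -0.0836 1.0684 -0.4937 -1.1834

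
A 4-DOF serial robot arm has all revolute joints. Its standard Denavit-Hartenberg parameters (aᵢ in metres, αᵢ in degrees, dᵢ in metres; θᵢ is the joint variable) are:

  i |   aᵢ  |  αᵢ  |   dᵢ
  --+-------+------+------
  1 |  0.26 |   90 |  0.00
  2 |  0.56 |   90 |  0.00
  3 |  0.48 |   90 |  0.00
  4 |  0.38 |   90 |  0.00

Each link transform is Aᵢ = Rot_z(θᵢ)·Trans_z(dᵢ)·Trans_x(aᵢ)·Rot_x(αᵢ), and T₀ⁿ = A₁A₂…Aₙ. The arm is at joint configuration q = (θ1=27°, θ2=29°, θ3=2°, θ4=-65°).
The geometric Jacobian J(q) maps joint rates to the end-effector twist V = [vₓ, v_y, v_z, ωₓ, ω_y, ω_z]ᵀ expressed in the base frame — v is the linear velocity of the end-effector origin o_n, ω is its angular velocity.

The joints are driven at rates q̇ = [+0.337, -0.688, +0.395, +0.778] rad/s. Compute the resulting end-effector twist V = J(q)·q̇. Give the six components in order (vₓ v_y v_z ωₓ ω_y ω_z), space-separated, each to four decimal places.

0.7480 0.5191 -0.5911 -0.4735 1.4035 0.0047

o_n = [1.0284, 0.4989, 0.8831]
J₁: ẑ×o_n = [-0.4989, 1.0284, 0.0000], ω = ẑ
J2: z=[0.4540, -0.8910, 0.0000] o=[0.2317, 0.1180, 0.0000] → [-0.7868, -0.4009, 0.8828, 0.4540, -0.8910, 0.0000]
J3: z=[0.4320, 0.2201, -0.8746] o=[0.6681, 0.3404, 0.2715] → [0.2732, -0.5793, -0.0108, 0.4320, 0.2201, -0.8746]
J4: z=[-0.4265, 0.9043, 0.0169] o=[1.0495, 0.5159, 0.5041] → [0.3431, 0.1613, 0.0264, -0.4265, 0.9043, 0.0169]
V = J·q̇ = [0.7480, 0.5191, -0.5911, -0.4735, 1.4035, 0.0047]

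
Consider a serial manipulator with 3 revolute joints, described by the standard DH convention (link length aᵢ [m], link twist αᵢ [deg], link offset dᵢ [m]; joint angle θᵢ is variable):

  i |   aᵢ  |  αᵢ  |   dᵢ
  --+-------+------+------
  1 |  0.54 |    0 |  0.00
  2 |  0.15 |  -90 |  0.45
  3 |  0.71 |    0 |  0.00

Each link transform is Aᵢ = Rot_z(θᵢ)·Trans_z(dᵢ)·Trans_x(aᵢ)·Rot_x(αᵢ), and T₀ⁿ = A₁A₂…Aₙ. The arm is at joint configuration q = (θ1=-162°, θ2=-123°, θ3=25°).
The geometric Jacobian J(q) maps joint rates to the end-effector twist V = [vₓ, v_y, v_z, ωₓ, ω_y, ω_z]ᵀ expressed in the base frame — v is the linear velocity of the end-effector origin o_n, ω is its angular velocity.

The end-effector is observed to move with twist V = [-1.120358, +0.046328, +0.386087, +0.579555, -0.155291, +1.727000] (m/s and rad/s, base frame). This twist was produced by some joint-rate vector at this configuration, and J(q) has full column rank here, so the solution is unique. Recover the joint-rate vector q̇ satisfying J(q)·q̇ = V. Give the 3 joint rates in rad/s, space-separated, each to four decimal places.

0.9390 0.7880 -0.6000

o_n = [-0.3082, 0.5996, 0.1499]
J₁: ẑ×o_n = [-0.5996, -0.3082, 0.0000], ω = ẑ
J2: z=[0.0000, 0.0000, 1.0000] o=[-0.5136, -0.1669, 0.0000] → [-0.7664, 0.2054, 0.0000, 0.0000, 0.0000, 1.0000]
J3: z=[-0.9659, 0.2588, 0.0000] o=[-0.4747, -0.0220, 0.4500] → [-0.0777, -0.2898, -0.6435, -0.9659, 0.2588, 0.0000]
q̇ = J⁺·V = [0.9390, 0.7880, -0.6000]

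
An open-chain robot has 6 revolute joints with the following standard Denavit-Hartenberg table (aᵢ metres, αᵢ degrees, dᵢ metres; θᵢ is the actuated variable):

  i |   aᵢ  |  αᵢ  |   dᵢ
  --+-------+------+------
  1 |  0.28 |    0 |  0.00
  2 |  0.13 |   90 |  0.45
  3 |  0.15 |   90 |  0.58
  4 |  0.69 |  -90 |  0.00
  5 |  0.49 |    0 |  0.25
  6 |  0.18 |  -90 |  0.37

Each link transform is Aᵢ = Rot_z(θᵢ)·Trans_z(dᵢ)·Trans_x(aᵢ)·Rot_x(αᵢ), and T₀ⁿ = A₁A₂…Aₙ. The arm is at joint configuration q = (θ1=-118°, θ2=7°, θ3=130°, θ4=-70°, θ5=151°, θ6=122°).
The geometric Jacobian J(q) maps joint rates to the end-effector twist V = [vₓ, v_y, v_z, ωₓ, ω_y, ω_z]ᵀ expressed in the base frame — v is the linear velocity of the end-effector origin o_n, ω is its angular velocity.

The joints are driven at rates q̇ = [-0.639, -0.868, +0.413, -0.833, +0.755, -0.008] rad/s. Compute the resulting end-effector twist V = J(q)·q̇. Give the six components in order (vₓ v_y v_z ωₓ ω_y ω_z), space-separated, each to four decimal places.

1.2331 0.3862 -0.0728 -0.2337 1.2565 -1.5047

o_n = [-0.4739, 0.3606, 1.0450]
J₁: ẑ×o_n = [-0.3606, -0.4739, 0.0000], ω = ẑ
J2: z=[0.0000, 0.0000, 1.0000] o=[-0.1315, -0.2472, 0.0000] → [-0.6078, -0.3424, 0.0000, 0.0000, 0.0000, 1.0000]
J3: z=[-0.9336, 0.3584, 0.0000] o=[-0.1780, -0.3686, 0.4500] → [0.2132, 0.5555, -0.5747, -0.9336, 0.3584, 0.0000]
J4: z=[-0.2745, -0.7152, 0.6428] o=[-0.6850, -0.0707, 0.5649] → [-0.6206, 0.2675, 0.0325, -0.2745, -0.7152, 0.6428]
J5: z=[-0.1028, 0.6865, 0.7198] o=[-0.0253, -0.1615, 0.7457] → [-0.1703, -0.2922, 0.2543, -0.1028, 0.6865, 0.7198]
J6: z=[-0.1028, 0.6865, 0.7198] o=[-0.3955, 0.2364, 0.6607] → [0.1744, -0.0169, 0.0410, -0.1028, 0.6865, 0.7198]
V = J·q̇ = [1.2331, 0.3862, -0.0728, -0.2337, 1.2565, -1.5047]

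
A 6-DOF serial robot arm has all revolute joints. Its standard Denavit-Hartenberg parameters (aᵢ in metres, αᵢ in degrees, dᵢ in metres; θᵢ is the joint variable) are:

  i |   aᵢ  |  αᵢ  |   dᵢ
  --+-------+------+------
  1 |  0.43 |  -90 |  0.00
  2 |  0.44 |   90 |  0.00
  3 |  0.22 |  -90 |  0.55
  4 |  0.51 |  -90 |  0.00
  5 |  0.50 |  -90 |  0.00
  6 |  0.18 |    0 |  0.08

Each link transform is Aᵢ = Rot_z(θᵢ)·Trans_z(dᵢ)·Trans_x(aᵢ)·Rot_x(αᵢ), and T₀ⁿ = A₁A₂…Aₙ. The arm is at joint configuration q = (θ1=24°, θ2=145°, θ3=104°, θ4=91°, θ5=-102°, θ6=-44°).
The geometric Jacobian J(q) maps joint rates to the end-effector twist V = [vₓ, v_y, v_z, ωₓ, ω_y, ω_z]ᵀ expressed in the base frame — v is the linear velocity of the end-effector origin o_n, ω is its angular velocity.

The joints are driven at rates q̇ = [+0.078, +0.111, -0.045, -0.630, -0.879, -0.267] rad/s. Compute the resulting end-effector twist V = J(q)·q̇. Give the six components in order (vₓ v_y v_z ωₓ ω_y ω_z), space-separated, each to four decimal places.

0.1016 0.4304 -0.4110 -0.6939 0.9324 -0.3454

o_n = [0.6161, 0.1992, 0.0339]
J₁: ẑ×o_n = [-0.1992, 0.6161, 0.0000], ω = ẑ
J2: z=[-0.4067, 0.9135, 0.0000] o=[0.3928, 0.1749, 0.0000] → [0.0310, 0.0138, -0.2138, -0.4067, 0.9135, 0.0000]
J3: z=[0.5240, 0.2333, -0.8192] o=[0.0636, 0.0283, -0.2524] → [0.2068, -0.6026, -0.0393, 0.5240, 0.2333, -0.8192]
J4: z=[0.8245, 0.1023, 0.5565] o=[0.3048, 0.3694, -0.6724] → [0.1669, -0.4091, -0.1721, 0.8245, 0.1023, 0.5565]
J5: z=[0.2227, -0.9628, -0.1530] o=[0.0395, 0.2418, -0.2559] → [-0.2856, -0.1528, 0.5457, 0.2227, -0.9628, -0.1530]
J6: z=[-0.3374, -0.2234, 0.9145] o=[0.4968, 0.3178, -0.0686] → [0.0855, 0.1437, 0.0667, -0.3374, -0.2234, 0.9145]
V = J·q̇ = [0.1016, 0.4304, -0.4110, -0.6939, 0.9324, -0.3454]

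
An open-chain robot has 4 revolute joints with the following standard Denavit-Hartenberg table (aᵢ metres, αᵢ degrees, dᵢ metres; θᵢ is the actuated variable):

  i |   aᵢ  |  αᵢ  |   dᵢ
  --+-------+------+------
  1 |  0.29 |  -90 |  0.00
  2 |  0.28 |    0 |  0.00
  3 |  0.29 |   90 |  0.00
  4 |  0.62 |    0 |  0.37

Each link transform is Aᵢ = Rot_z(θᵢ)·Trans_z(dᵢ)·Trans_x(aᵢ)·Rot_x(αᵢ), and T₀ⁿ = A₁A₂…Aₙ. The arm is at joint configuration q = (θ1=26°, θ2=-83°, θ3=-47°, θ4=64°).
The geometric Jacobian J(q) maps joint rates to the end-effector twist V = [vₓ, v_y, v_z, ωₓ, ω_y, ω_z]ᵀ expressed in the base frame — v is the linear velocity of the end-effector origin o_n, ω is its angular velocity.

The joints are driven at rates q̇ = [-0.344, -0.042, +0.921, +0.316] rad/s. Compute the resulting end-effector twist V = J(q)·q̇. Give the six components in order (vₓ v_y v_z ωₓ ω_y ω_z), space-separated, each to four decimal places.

0.3297 0.3790 0.4331 -0.6029 0.6839 -0.5471

o_n = [-0.5323, 0.3604, 0.4704]
J₁: ẑ×o_n = [-0.3604, -0.5323, 0.0000], ω = ẑ
J2: z=[-0.4384, 0.8988, 0.0000] o=[0.2607, 0.1271, 0.0000] → [0.4228, 0.2062, 0.6104, -0.4384, 0.8988, 0.0000]
J3: z=[-0.4384, 0.8988, 0.0000] o=[0.2913, 0.1421, 0.2779] → [0.1730, 0.0844, 0.6445, -0.4384, 0.8988, 0.0000]
J4: z=[-0.6885, -0.3358, -0.6428] o=[0.1238, 0.0604, 0.5001] → [0.2028, 0.4013, -0.4269, -0.6885, -0.3358, -0.6428]
V = J·q̇ = [0.3297, 0.3790, 0.4331, -0.6029, 0.6839, -0.5471]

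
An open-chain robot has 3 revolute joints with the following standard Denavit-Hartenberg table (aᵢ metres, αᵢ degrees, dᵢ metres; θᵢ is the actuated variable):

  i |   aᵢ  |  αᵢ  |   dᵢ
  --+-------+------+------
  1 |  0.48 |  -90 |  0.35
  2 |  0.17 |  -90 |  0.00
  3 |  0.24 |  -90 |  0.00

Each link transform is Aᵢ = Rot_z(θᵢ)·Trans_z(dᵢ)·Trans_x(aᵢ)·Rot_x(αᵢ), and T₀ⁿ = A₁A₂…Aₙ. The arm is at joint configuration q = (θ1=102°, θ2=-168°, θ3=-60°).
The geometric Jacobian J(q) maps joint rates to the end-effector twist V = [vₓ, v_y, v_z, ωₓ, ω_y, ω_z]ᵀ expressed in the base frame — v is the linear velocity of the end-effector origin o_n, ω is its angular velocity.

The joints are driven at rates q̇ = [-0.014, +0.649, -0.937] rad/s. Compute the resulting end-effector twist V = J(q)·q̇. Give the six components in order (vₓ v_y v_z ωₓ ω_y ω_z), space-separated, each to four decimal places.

o_n = [-0.2441, 0.1488, 0.4103]
J₁: ẑ×o_n = [-0.1488, -0.2441, 0.0000], ω = ẑ
J2: z=[-0.9781, -0.2079, 0.0000] o=[-0.0998, 0.4695, 0.3500] → [-0.0125, 0.0590, 0.2837, -0.9781, -0.2079, 0.0000]
J3: z=[-0.0432, 0.2034, 0.9781] o=[-0.0652, 0.3069, 0.3853] → [0.1596, -0.1739, 0.0432, -0.0432, 0.2034, 0.9781]
V = J·q̇ = [-0.1556, 0.2046, 0.1436, -0.5943, -0.3255, -0.9305]

-0.1556 0.2046 0.1436 -0.5943 -0.3255 -0.9305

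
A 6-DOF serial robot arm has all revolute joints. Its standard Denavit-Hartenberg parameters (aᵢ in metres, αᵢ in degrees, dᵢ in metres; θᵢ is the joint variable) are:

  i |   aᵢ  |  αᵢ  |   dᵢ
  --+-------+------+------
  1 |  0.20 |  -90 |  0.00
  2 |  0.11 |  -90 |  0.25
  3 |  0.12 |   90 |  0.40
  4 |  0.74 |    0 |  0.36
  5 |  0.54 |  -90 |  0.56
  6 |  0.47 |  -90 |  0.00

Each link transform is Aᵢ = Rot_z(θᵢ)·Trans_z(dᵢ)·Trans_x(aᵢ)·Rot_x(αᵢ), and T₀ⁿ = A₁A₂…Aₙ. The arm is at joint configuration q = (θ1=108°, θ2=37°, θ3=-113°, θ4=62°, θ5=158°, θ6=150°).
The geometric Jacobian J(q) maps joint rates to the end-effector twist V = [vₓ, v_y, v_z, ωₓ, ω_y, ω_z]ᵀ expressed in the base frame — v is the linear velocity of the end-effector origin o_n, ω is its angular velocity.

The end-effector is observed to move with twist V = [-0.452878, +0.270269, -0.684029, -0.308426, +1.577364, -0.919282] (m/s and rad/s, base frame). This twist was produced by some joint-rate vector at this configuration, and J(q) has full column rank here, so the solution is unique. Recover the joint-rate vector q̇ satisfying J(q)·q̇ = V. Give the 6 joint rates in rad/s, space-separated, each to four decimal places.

o_n = [-0.0213, -0.9662, -0.3738]
J₁: ẑ×o_n = [0.9662, -0.0213, 0.0000], ω = ẑ
J2: z=[-0.9511, -0.3090, 0.0000] o=[-0.0618, 0.1902, 0.0000] → [0.1155, -0.3555, 1.1123, -0.9511, -0.3090, 0.0000]
J3: z=[0.1860, -0.5724, -0.7986] o=[-0.3267, 0.1965, -0.0662] → [-0.7525, -0.1867, -0.0414, 0.1860, -0.5724, -0.7986]
J4: z=[0.5988, -0.5784, 0.5540] o=[-0.3458, -0.1022, -0.3574] → [0.4881, 0.1895, -0.3296, 0.5988, -0.5784, 0.5540]
J5: z=[0.5988, -0.5784, 0.5540] o=[-0.2794, -0.8863, -0.5981] → [-0.0855, 0.0086, 0.1014, 0.5988, -0.5784, 0.5540]
J6: z=[-0.6432, 0.0648, 0.7629] o=[0.3136, -0.7711, -0.1080] → [0.1316, -0.4265, 0.1472, -0.6432, 0.0648, 0.7629]
q̇ = J⁺·V = [-0.5310, -0.8160, -0.6700, -0.8470, -0.7840, -0.0260]

-0.5310 -0.8160 -0.6700 -0.8470 -0.7840 -0.0260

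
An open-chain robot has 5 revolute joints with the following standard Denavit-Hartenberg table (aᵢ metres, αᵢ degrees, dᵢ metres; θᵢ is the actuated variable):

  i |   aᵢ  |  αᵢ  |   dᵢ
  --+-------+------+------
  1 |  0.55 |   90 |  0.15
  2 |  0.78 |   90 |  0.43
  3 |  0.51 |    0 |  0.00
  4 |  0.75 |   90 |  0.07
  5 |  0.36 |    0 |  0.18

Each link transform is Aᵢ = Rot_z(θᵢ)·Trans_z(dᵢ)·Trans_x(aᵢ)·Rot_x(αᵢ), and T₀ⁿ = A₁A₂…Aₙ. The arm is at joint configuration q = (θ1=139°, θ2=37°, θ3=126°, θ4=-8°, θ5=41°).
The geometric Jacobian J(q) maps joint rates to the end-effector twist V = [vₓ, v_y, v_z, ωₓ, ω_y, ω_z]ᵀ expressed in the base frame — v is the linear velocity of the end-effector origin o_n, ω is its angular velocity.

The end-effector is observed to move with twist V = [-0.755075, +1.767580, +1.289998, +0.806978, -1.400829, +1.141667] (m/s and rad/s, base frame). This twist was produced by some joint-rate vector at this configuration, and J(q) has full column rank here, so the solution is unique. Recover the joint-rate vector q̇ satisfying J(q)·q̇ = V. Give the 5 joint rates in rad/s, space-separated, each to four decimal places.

0.1570 -0.1940 -0.9290 -0.7770 -0.7110

o_n = [0.5498, 1.9458, 0.0015]
J₁: ẑ×o_n = [-1.9458, 0.5498, 0.0000], ω = ẑ
J2: z=[0.6561, 0.7547, 0.0000] o=[-0.4151, 0.3608, 0.1500] → [-0.1121, 0.0974, 0.3116, 0.6561, 0.7547, 0.0000]
J3: z=[-0.4542, 0.3948, -0.7986] o=[-0.6031, 1.0940, 0.6194] → [0.4363, -1.2014, -0.8421, -0.4542, 0.3948, -0.7986]
J4: z=[-0.4542, 0.3948, -0.7986] o=[-0.1517, 1.2484, 0.4390] → [0.3843, -0.7590, -0.5938, -0.4542, 0.3948, -0.7986]
J5: z=[-0.2242, 0.8169, 0.5314] o=[0.4631, 1.5913, 0.1712] → [-0.3270, 0.0080, -0.1503, -0.2242, 0.8169, 0.5314]
q̇ = J⁺·V = [0.1570, -0.1940, -0.9290, -0.7770, -0.7110]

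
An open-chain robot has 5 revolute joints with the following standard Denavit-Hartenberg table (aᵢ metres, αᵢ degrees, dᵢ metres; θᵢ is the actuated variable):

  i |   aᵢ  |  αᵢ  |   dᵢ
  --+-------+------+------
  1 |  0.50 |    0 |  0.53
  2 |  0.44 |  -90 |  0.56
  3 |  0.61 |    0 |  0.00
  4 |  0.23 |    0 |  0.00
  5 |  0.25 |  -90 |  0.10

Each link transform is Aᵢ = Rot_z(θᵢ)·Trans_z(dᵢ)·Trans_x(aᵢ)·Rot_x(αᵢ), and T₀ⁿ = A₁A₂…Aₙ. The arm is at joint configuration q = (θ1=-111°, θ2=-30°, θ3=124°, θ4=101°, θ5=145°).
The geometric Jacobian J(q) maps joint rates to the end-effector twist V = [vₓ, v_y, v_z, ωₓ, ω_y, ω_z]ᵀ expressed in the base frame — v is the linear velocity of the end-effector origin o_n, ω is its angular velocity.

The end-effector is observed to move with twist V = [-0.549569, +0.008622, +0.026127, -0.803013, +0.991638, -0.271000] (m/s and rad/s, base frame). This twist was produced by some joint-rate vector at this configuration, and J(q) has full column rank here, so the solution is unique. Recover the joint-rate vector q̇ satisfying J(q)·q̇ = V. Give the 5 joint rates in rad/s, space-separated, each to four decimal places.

-0.7000 0.4290 -0.5340 -0.1170 -0.6250

o_n = [-0.2580, -0.6593, 0.7035]
J₁: ẑ×o_n = [0.6593, -0.2580, 0.0000], ω = ẑ
J2: z=[0.0000, 0.0000, 1.0000] o=[-0.1792, -0.4668, 0.5300] → [0.1925, -0.0789, 0.0000, 0.0000, 0.0000, 1.0000]
J3: z=[0.6293, -0.7771, 0.0000] o=[-0.5211, -0.7437, 1.0900] → [0.3004, 0.2432, 0.2575, 0.6293, -0.7771, 0.0000]
J4: z=[0.6293, -0.7771, 0.0000] o=[-0.2560, -0.5290, 0.5843] → [-0.0927, -0.0750, -0.0836, 0.6293, -0.7771, 0.0000]
J5: z=[0.6293, -0.7771, 0.0000] o=[-0.1296, -0.4267, 0.7469] → [0.0337, 0.0273, -0.2462, 0.6293, -0.7771, 0.0000]
q̇ = J⁺·V = [-0.7000, 0.4290, -0.5340, -0.1170, -0.6250]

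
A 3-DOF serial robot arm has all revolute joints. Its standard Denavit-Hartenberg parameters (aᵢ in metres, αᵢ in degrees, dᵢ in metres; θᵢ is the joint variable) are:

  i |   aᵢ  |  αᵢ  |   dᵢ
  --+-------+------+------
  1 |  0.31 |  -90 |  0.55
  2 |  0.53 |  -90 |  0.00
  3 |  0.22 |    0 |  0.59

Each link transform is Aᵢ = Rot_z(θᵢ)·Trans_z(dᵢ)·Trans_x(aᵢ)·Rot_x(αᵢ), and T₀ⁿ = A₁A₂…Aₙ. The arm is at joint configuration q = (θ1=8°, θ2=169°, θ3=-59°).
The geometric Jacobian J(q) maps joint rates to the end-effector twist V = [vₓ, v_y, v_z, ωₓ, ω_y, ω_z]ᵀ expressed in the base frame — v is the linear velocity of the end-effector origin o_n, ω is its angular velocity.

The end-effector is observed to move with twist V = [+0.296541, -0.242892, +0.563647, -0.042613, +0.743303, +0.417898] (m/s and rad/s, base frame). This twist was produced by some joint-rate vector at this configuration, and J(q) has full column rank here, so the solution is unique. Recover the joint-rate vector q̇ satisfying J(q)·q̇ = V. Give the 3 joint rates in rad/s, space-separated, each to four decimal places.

o_n = [-0.4561, 0.1263, 1.0064]
J₁: ẑ×o_n = [-0.1263, -0.4561, 0.0000], ω = ẑ
J2: z=[-0.1392, 0.9903, 0.0000] o=[0.3070, 0.0431, 0.5500] → [0.4520, 0.0635, 0.7441, -0.1392, 0.9903, 0.0000]
J3: z=[-0.1890, -0.0266, 0.9816] o=[-0.2082, -0.0293, 0.4489] → [-0.1675, -0.1380, -0.0360, -0.1890, -0.0266, 0.9816]
q̇ = J⁺·V = [0.7330, 0.7420, -0.3210]

0.7330 0.7420 -0.3210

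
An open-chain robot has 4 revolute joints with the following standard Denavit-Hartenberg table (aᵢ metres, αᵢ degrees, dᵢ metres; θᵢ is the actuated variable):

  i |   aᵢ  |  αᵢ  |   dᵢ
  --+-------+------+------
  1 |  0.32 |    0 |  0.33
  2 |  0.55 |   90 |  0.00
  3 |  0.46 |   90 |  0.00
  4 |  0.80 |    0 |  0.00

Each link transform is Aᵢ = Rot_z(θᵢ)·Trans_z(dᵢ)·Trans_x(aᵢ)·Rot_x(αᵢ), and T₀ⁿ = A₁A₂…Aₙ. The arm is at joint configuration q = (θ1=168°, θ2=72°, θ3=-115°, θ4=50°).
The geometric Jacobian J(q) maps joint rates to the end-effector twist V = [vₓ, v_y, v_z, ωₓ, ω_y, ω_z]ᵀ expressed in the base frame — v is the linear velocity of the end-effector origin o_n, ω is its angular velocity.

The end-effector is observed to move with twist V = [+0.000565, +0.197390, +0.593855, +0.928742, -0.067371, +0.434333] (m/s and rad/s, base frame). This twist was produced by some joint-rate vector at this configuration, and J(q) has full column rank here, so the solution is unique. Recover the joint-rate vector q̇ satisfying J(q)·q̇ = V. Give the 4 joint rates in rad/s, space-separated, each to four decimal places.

0.9940 -0.7490 -0.8380 0.4480

o_n = [-0.9129, 0.2532, -0.5530]
J₁: ẑ×o_n = [-0.2532, -0.9129, 0.0000], ω = ẑ
J2: z=[0.0000, 0.0000, 1.0000] o=[-0.3130, 0.0665, 0.3300] → [-0.1867, -0.5999, 0.0000, 0.0000, 0.0000, 1.0000]
J3: z=[-0.8660, 0.5000, 0.0000] o=[-0.5880, -0.4098, 0.3300] → [-0.4415, -0.7647, -0.4117, -0.8660, 0.5000, 0.0000]
J4: z=[0.4532, 0.7849, 0.4226] o=[-0.4908, -0.2414, -0.0869] → [-0.5748, 0.0328, 0.5554, 0.4532, 0.7849, 0.4226]
q̇ = J⁺·V = [0.9940, -0.7490, -0.8380, 0.4480]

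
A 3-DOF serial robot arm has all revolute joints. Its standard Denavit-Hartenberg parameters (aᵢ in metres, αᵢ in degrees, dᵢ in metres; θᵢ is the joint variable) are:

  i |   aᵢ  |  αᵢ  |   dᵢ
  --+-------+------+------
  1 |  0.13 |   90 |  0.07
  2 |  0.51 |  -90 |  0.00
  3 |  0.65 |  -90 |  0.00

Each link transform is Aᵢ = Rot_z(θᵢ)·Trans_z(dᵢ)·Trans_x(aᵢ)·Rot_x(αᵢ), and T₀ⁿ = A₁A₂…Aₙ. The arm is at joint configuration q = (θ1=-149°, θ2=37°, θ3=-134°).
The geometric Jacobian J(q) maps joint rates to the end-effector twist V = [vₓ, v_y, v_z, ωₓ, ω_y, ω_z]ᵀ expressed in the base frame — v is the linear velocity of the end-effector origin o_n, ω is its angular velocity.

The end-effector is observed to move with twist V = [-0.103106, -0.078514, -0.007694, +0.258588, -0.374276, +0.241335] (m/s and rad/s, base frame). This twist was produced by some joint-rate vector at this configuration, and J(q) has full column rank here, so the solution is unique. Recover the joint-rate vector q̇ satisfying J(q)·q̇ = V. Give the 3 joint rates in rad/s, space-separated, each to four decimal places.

o_n = [-0.3923, 0.3098, 0.1052]
J₁: ẑ×o_n = [-0.3098, -0.3923, 0.0000], ω = ẑ
J2: z=[-0.5150, 0.8572, 0.0000] o=[-0.1114, -0.0670, 0.0700] → [0.0302, 0.0181, 0.0467, -0.5150, 0.8572, 0.0000]
J3: z=[0.5159, 0.3100, 0.7986] o=[-0.4606, -0.2767, 0.3769] → [-0.5526, 0.1947, 0.2814, 0.5159, 0.3100, 0.7986]
q̇ = J⁺·V = [0.2030, -0.4540, 0.0480]

0.2030 -0.4540 0.0480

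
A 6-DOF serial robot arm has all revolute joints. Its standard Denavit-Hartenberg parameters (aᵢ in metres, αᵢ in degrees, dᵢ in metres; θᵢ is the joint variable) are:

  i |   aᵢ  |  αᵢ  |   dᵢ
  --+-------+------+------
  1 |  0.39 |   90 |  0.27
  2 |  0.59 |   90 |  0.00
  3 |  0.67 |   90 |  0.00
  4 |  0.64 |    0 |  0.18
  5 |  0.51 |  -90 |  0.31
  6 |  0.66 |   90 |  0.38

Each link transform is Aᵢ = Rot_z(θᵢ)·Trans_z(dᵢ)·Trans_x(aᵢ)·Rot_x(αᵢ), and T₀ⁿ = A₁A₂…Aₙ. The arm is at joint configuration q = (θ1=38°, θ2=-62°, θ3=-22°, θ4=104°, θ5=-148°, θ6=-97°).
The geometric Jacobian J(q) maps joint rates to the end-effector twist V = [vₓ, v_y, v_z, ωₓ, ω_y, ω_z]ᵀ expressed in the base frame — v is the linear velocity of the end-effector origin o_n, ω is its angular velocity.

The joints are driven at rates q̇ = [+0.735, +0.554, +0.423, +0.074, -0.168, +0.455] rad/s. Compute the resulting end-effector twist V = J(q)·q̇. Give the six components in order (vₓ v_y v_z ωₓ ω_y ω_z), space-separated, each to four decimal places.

0.0983 0.2728 -0.5320 -0.0788 -0.7249 0.0929

o_n = [-0.5791, 1.4122, -1.0428]
J₁: ẑ×o_n = [-1.4122, -0.5791, 0.0000], ω = ẑ
J2: z=[0.6157, -0.7880, 0.0000] o=[0.3073, 0.2401, 0.2700] → [1.0345, 0.8082, 0.0231, 0.6157, -0.7880, 0.0000]
J3: z=[-0.6958, -0.5436, -0.4695] o=[0.5256, 0.4106, -0.2509] → [0.9006, -0.0323, -1.2973, -0.6958, -0.5436, -0.4695]
J4: z=[-0.7094, 0.6224, 0.3308] o=[0.6009, 0.7880, -0.7994] → [-0.3579, -0.5629, 0.2916, -0.7094, 0.6224, 0.3308]
J5: z=[-0.7094, 0.6224, 0.3308] o=[0.0237, 0.4752, -0.9047] → [-0.3958, -0.2974, -0.2895, -0.7094, 0.6224, 0.3308]
J6: z=[-0.4224, 0.0002, -0.9064] o=[0.0915, 1.0674, -0.9362] → [0.3125, 0.5628, -0.1455, -0.4224, 0.0002, -0.9064]
V = J·q̇ = [0.0983, 0.2728, -0.5320, -0.0788, -0.7249, 0.0929]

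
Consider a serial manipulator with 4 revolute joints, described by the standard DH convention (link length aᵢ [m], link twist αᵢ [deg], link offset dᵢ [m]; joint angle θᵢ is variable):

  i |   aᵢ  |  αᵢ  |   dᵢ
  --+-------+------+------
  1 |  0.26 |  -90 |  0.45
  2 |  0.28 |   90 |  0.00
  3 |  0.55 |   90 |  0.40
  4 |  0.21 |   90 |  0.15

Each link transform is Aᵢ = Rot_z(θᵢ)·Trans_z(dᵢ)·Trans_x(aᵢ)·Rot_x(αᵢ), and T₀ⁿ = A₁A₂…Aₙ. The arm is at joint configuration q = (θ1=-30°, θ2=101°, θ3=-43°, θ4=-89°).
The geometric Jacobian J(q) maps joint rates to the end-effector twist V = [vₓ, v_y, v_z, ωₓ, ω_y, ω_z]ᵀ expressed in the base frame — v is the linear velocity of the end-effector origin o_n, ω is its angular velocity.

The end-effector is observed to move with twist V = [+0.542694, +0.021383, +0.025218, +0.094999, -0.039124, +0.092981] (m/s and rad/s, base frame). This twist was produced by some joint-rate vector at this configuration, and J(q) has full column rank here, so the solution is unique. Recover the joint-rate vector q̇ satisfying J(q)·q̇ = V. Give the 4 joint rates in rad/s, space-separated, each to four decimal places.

o_n = [0.0468, -0.5897, -0.1582]
J₁: ẑ×o_n = [0.5897, 0.0468, -0.0000], ω = ẑ
J2: z=[0.5000, 0.8660, 0.0000] o=[0.2252, -0.1300, 0.4500] → [-0.5267, 0.3041, -0.0754, 0.5000, 0.8660, 0.0000]
J3: z=[0.8501, -0.4908, -0.1908] o=[0.1789, -0.1033, 0.1751] → [0.0708, 0.3086, -0.4783, 0.8501, -0.4908, -0.1908]
J4: z=[-0.2530, -0.6984, 0.6695] o=[0.2649, -0.5861, -0.2960] → [-0.0939, -0.1112, -0.1514, -0.2530, -0.6984, 0.6695]
q̇ = J⁺·V = [0.4810, -0.3740, 0.1740, -0.5300]

0.4810 -0.3740 0.1740 -0.5300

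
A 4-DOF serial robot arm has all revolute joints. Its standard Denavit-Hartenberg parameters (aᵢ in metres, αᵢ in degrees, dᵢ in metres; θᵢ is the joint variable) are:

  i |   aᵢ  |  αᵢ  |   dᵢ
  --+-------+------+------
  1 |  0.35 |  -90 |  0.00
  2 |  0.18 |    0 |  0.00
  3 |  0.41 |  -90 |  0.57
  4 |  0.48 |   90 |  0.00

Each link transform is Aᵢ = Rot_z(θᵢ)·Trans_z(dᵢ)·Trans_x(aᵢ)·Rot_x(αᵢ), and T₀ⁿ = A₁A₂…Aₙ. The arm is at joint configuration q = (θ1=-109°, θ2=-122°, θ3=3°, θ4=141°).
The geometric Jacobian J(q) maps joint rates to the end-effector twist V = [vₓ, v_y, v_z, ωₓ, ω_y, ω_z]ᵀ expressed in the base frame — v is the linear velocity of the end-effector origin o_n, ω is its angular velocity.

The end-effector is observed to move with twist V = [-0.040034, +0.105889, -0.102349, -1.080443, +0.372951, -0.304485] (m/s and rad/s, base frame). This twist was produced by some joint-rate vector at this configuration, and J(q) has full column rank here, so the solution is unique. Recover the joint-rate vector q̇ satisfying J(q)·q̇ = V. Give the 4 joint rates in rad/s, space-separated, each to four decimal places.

o_n = [0.1763, -0.3110, 0.1850]
J₁: ẑ×o_n = [0.3110, 0.1763, -0.0000], ω = ẑ
J2: z=[0.9455, -0.3256, 0.0000] o=[-0.1139, -0.3309, 0.0000] → [-0.0602, -0.1749, 0.1133, 0.9455, -0.3256, 0.0000]
J3: z=[0.9455, -0.3256, 0.0000] o=[-0.0829, -0.2407, 0.1526] → [-0.0105, -0.0306, 0.0179, 0.9455, -0.3256, 0.0000]
J4: z=[-0.2847, -0.8270, 0.4848] o=[0.5208, -0.2384, 0.5112] → [0.3050, -0.2599, -0.2642, -0.2847, -0.8270, 0.4848]
q̇ = J⁺·V = [-0.3040, -0.8610, -0.2820, -0.0010]

-0.3040 -0.8610 -0.2820 -0.0010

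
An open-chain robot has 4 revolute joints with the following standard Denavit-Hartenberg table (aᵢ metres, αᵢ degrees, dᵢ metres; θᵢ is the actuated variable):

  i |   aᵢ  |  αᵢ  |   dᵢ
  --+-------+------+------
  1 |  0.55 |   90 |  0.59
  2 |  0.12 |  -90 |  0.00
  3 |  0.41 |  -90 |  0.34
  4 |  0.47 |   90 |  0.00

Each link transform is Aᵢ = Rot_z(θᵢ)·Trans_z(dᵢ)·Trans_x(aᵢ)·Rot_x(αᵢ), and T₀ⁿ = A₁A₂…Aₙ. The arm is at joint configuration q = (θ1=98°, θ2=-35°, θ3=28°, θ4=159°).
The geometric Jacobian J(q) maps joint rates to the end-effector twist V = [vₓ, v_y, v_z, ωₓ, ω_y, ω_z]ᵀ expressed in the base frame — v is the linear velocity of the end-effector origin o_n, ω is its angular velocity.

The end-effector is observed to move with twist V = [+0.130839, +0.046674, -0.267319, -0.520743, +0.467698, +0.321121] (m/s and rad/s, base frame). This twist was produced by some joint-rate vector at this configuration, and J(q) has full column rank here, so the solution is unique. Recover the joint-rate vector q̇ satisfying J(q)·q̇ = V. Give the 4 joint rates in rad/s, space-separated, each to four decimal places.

o_n = [-0.0876, 0.7207, 0.6763]
J₁: ẑ×o_n = [-0.7207, -0.0876, 0.0000], ω = ẑ
J2: z=[0.9903, 0.1392, 0.0000] o=[-0.0765, 0.5446, 0.5900] → [0.0120, -0.0854, 0.1759, 0.9903, 0.1392, 0.0000]
J3: z=[-0.0798, 0.5680, 0.8192] o=[-0.0902, 0.6420, 0.5212] → [0.0236, 0.0145, -0.0078, -0.0798, 0.5680, 0.8192]
J4: z=[-0.8208, -0.5037, 0.2693] o=[-0.3492, 1.1020, 0.5920] → [0.0602, 0.1396, 0.4447, -0.8208, -0.5037, 0.2693]
q̇ = J⁺·V = [-0.1950, -0.7190, 0.7300, -0.3040]

-0.1950 -0.7190 0.7300 -0.3040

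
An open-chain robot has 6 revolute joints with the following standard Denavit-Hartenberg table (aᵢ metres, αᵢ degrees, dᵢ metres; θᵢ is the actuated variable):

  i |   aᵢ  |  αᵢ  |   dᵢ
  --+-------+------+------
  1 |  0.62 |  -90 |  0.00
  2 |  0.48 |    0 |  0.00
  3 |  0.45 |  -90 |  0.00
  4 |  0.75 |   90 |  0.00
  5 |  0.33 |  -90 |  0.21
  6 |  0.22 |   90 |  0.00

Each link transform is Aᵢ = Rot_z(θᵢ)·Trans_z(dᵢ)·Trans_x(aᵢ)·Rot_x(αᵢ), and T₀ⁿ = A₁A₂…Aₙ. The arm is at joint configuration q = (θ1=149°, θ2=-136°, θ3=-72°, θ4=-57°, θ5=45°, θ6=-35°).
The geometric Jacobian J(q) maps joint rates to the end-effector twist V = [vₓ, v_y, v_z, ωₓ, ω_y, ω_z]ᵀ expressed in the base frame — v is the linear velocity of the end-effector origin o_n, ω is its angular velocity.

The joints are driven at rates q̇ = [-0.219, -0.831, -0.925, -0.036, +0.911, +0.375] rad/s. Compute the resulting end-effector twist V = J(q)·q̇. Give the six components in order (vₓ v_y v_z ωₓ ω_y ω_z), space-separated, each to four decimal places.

0.0734 0.1266 -1.3954 0.1681 1.6282 0.4098

o_n = [-0.0793, -1.2527, 0.2891]
J₁: ẑ×o_n = [1.2527, -0.0793, 0.0000], ω = ẑ
J2: z=[-0.5150, -0.8572, 0.0000] o=[-0.5314, 0.3193, 0.0000] → [-0.2478, 0.1489, 1.1972, -0.5150, -0.8572, 0.0000]
J3: z=[-0.5150, -0.8572, 0.0000] o=[-0.2355, 0.1415, 0.3334] → [0.0380, -0.0229, 0.8519, -0.5150, -0.8572, 0.0000]
J4: z=[0.4024, -0.2418, 0.8829] o=[0.1051, -0.0631, 0.1222] → [1.0100, -0.2300, -0.5233, 0.4024, -0.2418, 0.8829]
J5: z=[-0.9152, -0.0855, 0.3937] o=[0.0903, -0.7881, -0.0696] → [0.1523, 0.2615, 0.4108, -0.9152, -0.0855, 0.3937]
J6: z=[0.2985, 0.5125, 0.8051] o=[-0.0126, -1.0880, 0.1595] → [0.1991, -0.0924, -0.0150, 0.2985, 0.5125, 0.8051]
V = J·q̇ = [0.0734, 0.1266, -1.3954, 0.1681, 1.6282, 0.4098]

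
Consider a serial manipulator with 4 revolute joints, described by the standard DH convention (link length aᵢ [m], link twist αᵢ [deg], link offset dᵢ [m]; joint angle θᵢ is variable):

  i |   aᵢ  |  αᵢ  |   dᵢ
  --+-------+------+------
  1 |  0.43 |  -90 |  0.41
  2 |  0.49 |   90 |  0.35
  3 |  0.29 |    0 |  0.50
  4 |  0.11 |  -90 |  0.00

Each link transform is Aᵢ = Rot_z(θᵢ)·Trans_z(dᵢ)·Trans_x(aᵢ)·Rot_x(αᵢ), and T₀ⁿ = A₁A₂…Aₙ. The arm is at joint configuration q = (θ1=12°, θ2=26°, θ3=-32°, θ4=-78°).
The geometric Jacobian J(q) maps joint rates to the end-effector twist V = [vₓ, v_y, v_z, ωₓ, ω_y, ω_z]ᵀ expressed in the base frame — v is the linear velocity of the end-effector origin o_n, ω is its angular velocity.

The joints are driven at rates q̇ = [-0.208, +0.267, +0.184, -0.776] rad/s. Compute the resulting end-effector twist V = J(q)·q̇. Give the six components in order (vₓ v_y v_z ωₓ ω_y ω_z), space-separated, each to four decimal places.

0.0686 -0.1879 -0.2117 -0.3094 0.2072 -0.7401

o_n = [1.2296, 0.3564, 0.5533]
J₁: ẑ×o_n = [-0.3564, 1.2296, 0.0000], ω = ẑ
J2: z=[-0.2079, 0.9781, 0.0000] o=[0.4206, 0.0894, 0.4100] → [0.1401, 0.0298, -0.8468, -0.2079, 0.9781, 0.0000]
J3: z=[0.4288, 0.0911, 0.8988] o=[0.7786, 0.5233, 0.1952] → [0.1827, 0.2518, -0.1127, 0.4288, 0.0911, 0.8988]
J4: z=[0.4288, 0.0911, 0.8988] o=[1.2412, 0.4645, 0.5368] → [0.0987, -0.0175, -0.0453, 0.4288, 0.0911, 0.8988]
V = J·q̇ = [0.0686, -0.1879, -0.2117, -0.3094, 0.2072, -0.7401]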